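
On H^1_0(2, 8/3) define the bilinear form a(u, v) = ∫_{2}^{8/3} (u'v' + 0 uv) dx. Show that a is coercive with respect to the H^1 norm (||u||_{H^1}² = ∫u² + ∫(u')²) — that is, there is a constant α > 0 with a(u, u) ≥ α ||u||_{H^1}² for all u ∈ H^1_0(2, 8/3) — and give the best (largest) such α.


α = 9*π^2/(4 + 9*π^2)

Coercivity of a(·,·) on H^1_0(2, 8/3) means a(u, u) ≥ α ||u||_{H^1}² for every u ∈ H^1_0.
The interval has length L = 2/3, and Poincaré/coercivity depend only on L. Here a(u, u) = ∫(u')² + (0)·∫u².
Here c = 0, so a(u,u) = ∫(u')² alone. The condition a(u,u) ≥ α||u||_{H^1}² reads (1−α)∫(u')² ≥ (α−c)∫u². Any admissible α is ≤ 1 (rapidly oscillating u have ∫u²/∫(u')² → 0), and α = 1 would force 0 ≥ (1−c)∫u², impossible since c < 1; so 1−α > 0. By the sharp Poincaré inequality on H^1_0 of an interval of length L, ∫(u')² ≥ (π/L)²∫u² with equality for the first sine mode sin(π(x−x₀)/L) (x₀ the left endpoint), so the inequality holds for all u iff (1−α)(π/L)² ≥ α − c, i.e. α ≤ ((π/L)² + c)/((π/L)² + 1) = (1 + c(L/π)²)/(1 + (L/π)²). (Direct route, valid since c ≤ 0: Poincaré gives c∫u² ≥ c(L/π)²∫(u')², so a(u,u) ≥ (1 + c(L/π)²)∫(u')², while ||u||_{H^1}² ≤ (1 + (L/π)²)∫(u')²; dividing yields the same α.) With (π/L)² = 9*π^2/4 and c = 0, the largest admissible constant is α = ((π/L)² + c)/((π/L)² + 1).
Simplifying, α = 9*π^2/(4 + 9*π^2).


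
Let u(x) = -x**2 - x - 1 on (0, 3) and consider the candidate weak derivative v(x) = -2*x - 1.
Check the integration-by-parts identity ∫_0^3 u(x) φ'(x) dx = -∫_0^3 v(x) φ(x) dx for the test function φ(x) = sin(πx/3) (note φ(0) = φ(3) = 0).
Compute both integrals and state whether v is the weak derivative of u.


LHS = 24/π, RHS = 24/π. Yes, v = u' weakly.

u(x) = -x**2 - x - 1, classical derivative u'(x) = -2*x - 1.
φ(x) = sin(πx/3), so φ'(x) = π*cos(π*x/3)/3.
Note φ(0) = φ(3) = 0, so the boundary term u·φ vanishes.
LHS = ∫_0^3 u(x) φ'(x) dx = ∫_0^3 (-π*x^2*cos(π*x/3)/3 - π*x*cos(π*x/3)/3 - π*cos(π*x/3)/3) dx. Term by term:
  ∫_0^3 -π*cos(π*x/3)/3 dx = 0;  ∫_0^3 -π*x*cos(π*x/3)/3 dx = 6/π;  ∫_0^3 -π*x^2*cos(π*x/3)/3 dx = 18/π.
Sum: 0 + 6/π + 18/π = 24/π.
So LHS = 24/π.
∫_0^3 v(x) φ(x) dx = ∫_0^3 (-2*x*sin(π*x/3) - sin(π*x/3)) dx. Term by term:
  ∫_0^3 -sin(π*x/3) dx = -6/π;  ∫_0^3 -2*x*sin(π*x/3) dx = -18/π.
Sum: -6/π − 18/π = -24/π.
So RHS = -∫_0^3 v(x) φ(x) dx = 24/π.
LHS = RHS, so the identity holds for this test φ.
Moreover u is smooth here and v(x) = u'(x) = -2*x - 1 pointwise, so the identity holds for every test function. Hence v is the weak derivative of u.


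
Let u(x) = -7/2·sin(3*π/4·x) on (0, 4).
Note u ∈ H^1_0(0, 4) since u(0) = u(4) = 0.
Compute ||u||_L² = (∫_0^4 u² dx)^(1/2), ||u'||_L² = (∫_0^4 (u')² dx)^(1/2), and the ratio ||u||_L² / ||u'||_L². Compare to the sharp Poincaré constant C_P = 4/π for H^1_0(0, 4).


||u||_L² / ||u'||_L² = 4/(3*π) < C_P = 4/π.

u(x) = -7/2·sin(3*π/4·x), so u'(x) = -21*π*cos(3*π*x/4)/8.
Writing u(x) = A·sin(kπx/L) with A = -7/2 and k = 3, use ∫_0^L sin²(kπx/L) dx = L/2 and ∫_0^L cos²(kπx/L) dx = L/2.
u² = 49/4·sin²(3*π/4·x) and (u')² = 441*π^2/64·cos²(3*π/4·x), and each of sin², cos² integrates to L/2 = 2 over (0, 4).
∫_0^4 u² dx = 49/2, so ||u||_L² = 7*sqrt(2)/2.
∫_0^4 (u')² dx = 441*π^2/32, so ||u'||_L² = 21*sqrt(2)*π/8.
Ratio ||u||_L² / ||u'||_L² = 4/(3*π).
Sharp Poincaré constant on H^1_0(0, 4) is C_P = L/π = 4/π, achieved by sin(π/4·x).
This is the k = 3 harmonic; the ratio L/(kπ) is strictly less than C_P = L/π, consistent with the sharp inequality ||u||_L² ≤ C_P ||u'||_L².


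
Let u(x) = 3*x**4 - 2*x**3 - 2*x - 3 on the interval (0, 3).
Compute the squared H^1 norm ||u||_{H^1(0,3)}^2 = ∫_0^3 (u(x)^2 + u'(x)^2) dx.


||u||_{H^1}^2 = 2660457/70

The H^1 norm (squared) on an interval (0, L) is
  ||u||_{H^1}^2 = ∫_0^L u(x)^2 dx + ∫_0^L u'(x)^2 dx.
Compute u'(x) = 12*x**3 - 6*x**2 - 2.
Then u(x)^2 = 9*x**8 - 12*x**7 + 4*x**6 - 12*x**5 - 10*x**4 + 12*x**3 + 4*x**2 + 12*x + 9 and u'(x)^2 = 144*x**6 - 144*x**5 + 36*x**4 - 48*x**3 + 24*x**2 + 4.
Integrate each monomial from 0 to 3 using ∫_0^3 c·x^n dx = c·3^(n+1)/(n+1):
  ∫_0^3 u(x)^2 dx = ∫_0^3 (9*x^8 - 12*x^7 + 4*x^6 - 12*x^5 - 10*x^4 + 12*x^3 + 4*x^2 + 12*x + 9) dx. Term by term:
    ∫_0^3 9*x^8 dx = 19683;  ∫_0^3 -12*x^7 dx = -19683/2;  ∫_0^3 4*x^6 dx = 8748/7;
    ∫_0^3 -12*x^5 dx = -1458;  ∫_0^3 -10*x^4 dx = -486;  ∫_0^3 12*x^3 dx = 243;
    ∫_0^3 4*x^2 dx = 36;  ∫_0^3 12*x dx = 54;  ∫_0^3 9 dx = 27.
  Sum: 19683 − 19683/2 + 8748/7 − 1458 − 486 + 243 + 36 + 54 + 27 = 133101/14.
  ∫_0^3 u'(x)^2 dx = ∫_0^3 (144*x^6 - 144*x^5 + 36*x^4 - 48*x^3 + 24*x^2 + 4) dx. Term by term:
    ∫_0^3 144*x^6 dx = 314928/7;  ∫_0^3 -144*x^5 dx = -17496;  ∫_0^3 36*x^4 dx = 8748/5;
    ∫_0^3 -48*x^3 dx = -972;  ∫_0^3 24*x^2 dx = 216;  ∫_0^3 4 dx = 12.
  Sum: 314928/7 − 17496 + 8748/5 − 972 + 216 + 12 = 997476/35.
Adding: ||u||_{H^1}^2 = 133101/14 + 997476/35 = 2660457/70.


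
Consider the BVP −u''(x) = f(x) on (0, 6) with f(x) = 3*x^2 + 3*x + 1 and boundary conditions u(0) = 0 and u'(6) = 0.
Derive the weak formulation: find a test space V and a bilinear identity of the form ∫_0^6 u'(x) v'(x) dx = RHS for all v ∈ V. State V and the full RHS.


V = {v ∈ H^1(0, 6) : v(0) = 0} (test functions vanish at x = 0 where u is specified); weak form: ∫_0^6 u'v' dx = ∫_0^6 (3*x^2 + 3*x + 1) v dx for all v ∈ V.

Multiply both sides by a test function v and integrate from 0 to 6:
  ∫_0^6 −u''(x) v(x) dx = ∫_0^6 f(x) v(x) dx.
Integrate the LHS by parts once:
  ∫_0^6 −u'' v dx = −[u'(x) v(x)]_0^6 + ∫_0^6 u'(x) v'(x) dx.
Thus ∫_0^6 u'(x) v'(x) dx = ∫_0^6 f(x) v(x) dx + [u'(x) v(x)]_0^6.
Choose V so that boundary terms are either known or forced to vanish.
Mixed BC: u(0) = 0 (Dirichlet) and u'(6) = 0 (Neumann). Define V = {v ∈ H^1(0, 6) : v(0) = 0}. Then [u' v]_0^6 = u'(6)·v(6) − u'(0)·0 = 0.
Weak formulation: find u (satisfying any essential BC) such that ∫_0^6 u'(x) v'(x) dx = ∫_0^6 f v dx for all v ∈ V (Dirichlet at 0 absorbed into V; the Neumann datum at x = 6 is zero, so no boundary term remains).
Substituting f(x) = 3*x^2 + 3*x + 1, the right-hand side is ∫_0^6 (3*x^2 + 3*x + 1) v dx.


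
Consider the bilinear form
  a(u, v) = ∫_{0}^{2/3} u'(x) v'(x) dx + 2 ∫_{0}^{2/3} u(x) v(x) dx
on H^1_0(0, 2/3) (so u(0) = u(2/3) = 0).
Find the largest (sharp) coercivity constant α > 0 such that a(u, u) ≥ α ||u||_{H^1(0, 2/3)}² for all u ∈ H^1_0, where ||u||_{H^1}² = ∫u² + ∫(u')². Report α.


α = 1

Coercivity of a(·,·) on H^1_0(0, 2/3) means a(u, u) ≥ α ||u||_{H^1}² for every u ∈ H^1_0.
The interval has length L = 2/3, and Poincaré/coercivity depend only on L. Here a(u, u) = ∫(u')² + (2)·∫u².
Here c = 2 ≥ 1, so a(u,u) = ∫(u')² + c∫u² ≥ ∫(u')² + ∫u² = ||u||_{H^1}², i.e. α = 1 works. No larger α is possible: a(u,u) ≥ α||u||_{H^1}² means (1−α)∫(u')² ≥ (α−c)∫u², and for the modes u_n = sin(nπ(x−x₀)/L) (x₀ the left endpoint) one has ∫u_n²/∫(u_n')² = (L/(nπ))² → 0, so a(u_n,u_n)/||u_n||_{H^1}² → 1. Hence the optimal constant is α = 1.
Therefore α = 1.


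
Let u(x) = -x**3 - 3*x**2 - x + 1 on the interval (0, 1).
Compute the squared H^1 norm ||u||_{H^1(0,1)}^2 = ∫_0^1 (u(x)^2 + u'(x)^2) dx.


||u||_{H^1}^2 = 724/21

The H^1 norm (squared) on an interval (0, L) is
  ||u||_{H^1}^2 = ∫_0^L u(x)^2 dx + ∫_0^L u'(x)^2 dx.
Compute u'(x) = -3*x**2 - 6*x - 1.
Then u(x)^2 = x**6 + 6*x**5 + 11*x**4 + 4*x**3 - 5*x**2 - 2*x + 1 and u'(x)^2 = 9*x**4 + 36*x**3 + 42*x**2 + 12*x + 1.
Integrate each monomial from 0 to 1 using ∫_0^1 c·x^n dx = c·1^(n+1)/(n+1):
  ∫_0^1 u(x)^2 dx = ∫_0^1 (x^6 + 6*x^5 + 11*x^4 + 4*x^3 - 5*x^2 - 2*x + 1) dx. Term by term:
    ∫_0^1 x^6 dx = 1/7;  ∫_0^1 6*x^5 dx = 1;  ∫_0^1 11*x^4 dx = 11/5;
    ∫_0^1 4*x^3 dx = 1;  ∫_0^1 -5*x^2 dx = -5/3;  ∫_0^1 -2*x dx = -1;
    ∫_0^1 1 dx = 1.
  Sum: 1/7 + 1 + 11/5 + 1 − 5/3 − 1 + 1 = 281/105.
  ∫_0^1 u'(x)^2 dx = ∫_0^1 (9*x^4 + 36*x^3 + 42*x^2 + 12*x + 1) dx. Term by term:
    ∫_0^1 9*x^4 dx = 9/5;  ∫_0^1 36*x^3 dx = 9;  ∫_0^1 42*x^2 dx = 14;
    ∫_0^1 12*x dx = 6;  ∫_0^1 1 dx = 1.
  Sum: 9/5 + 9 + 14 + 6 + 1 = 159/5.
Adding: ||u||_{H^1}^2 = 281/105 + 159/5 = 724/21.


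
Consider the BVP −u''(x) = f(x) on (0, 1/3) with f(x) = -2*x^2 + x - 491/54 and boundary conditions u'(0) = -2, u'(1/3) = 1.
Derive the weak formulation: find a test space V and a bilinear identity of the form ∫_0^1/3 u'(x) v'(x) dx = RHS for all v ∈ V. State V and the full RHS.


V = H^1(0, 1/3) (v unrestricted at boundary; u is determined up to an additive constant); weak form: ∫_0^1/3 u'v' dx = ∫_0^1/3 (-2*x^2 + x - 491/54) v dx + v(1/3) + 2·v(0) for all v ∈ V.

Multiply both sides by a test function v and integrate from 0 to 1/3:
  ∫_0^1/3 −u''(x) v(x) dx = ∫_0^1/3 f(x) v(x) dx.
Integrate the LHS by parts once:
  ∫_0^1/3 −u'' v dx = −[u'(x) v(x)]_0^1/3 + ∫_0^1/3 u'(x) v'(x) dx.
Thus ∫_0^1/3 u'(x) v'(x) dx = ∫_0^1/3 f(x) v(x) dx + [u'(x) v(x)]_0^1/3.
Choose V so that boundary terms are either known or forced to vanish.
u has inhomogeneous Neumann u'(0) = -2, u'(1/3) = 1. [u' v]_0^1/3 = (1)·v(1/3) − (-2)·v(0) = v(1/3) + 2·v(0). Take V = H^1(0, 1/3); boundary term becomes part of RHS.
Weak formulation: find u (satisfying any essential BC) such that ∫_0^1/3 u'(x) v'(x) dx = ∫_0^1/3 f v dx + v(1/3) + 2·v(0) for all v ∈ V (Neumann data are natural BCs: they enter the RHS as boundary terms).
Substituting f(x) = -2*x^2 + x - 491/54, the right-hand side is ∫_0^1/3 (-2*x^2 + x - 491/54) v dx + v(1/3) + 2·v(0).
Compatibility check (pure Neumann): taking v ≡ 1 ∈ V gives 0 = ∫_0^1/3 f dx + (1) − (-2), i.e. ∫_0^1/3 f dx must equal u'(0) − u'(1/3) = -3. Indeed ∫_0^1/3 (-2*x^2 + x - 491/54) dx = -3, so the data are compatible. The solution is then unique only up to an additive constant (fix it e.g. by requiring ∫_0^1/3 u dx = 0).


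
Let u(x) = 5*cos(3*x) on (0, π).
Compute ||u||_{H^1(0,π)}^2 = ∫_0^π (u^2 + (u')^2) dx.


||u||_{H^1(0,π)}^2 = 125*π

u'(x) = -15*sin(3*x).
Expand u² and (u')² and integrate term by term on (0, π), using: for integers n ≥ 1, ∫_0^π sin²(nx) dx = ∫_0^π cos²(nx) dx = π/2; for n ≠ n', ∫_0^π sin(nx)sin(n'x) dx = ∫_0^π cos(nx)cos(n'x) dx = 0; and by product-to-sum, ∫_0^π sin(nx)cos(n'x) dx = ½∫_0^π [sin((n+n')x) + sin((n−n')x)] dx, which is 0 when n+n' is even and 2n/(n²−n'²) when n+n' is odd (it need not vanish on (0, π)).
  u² squared terms: (5)²·∫cos(3x)² dx = 25·π/2 = 25*π/2.
  So ∫_0^π u² dx = 25*π/2.
  (u')² squared terms: (-15)²·∫sin(3x)² dx = 225·π/2 = 225*π/2.
  So ∫_0^π (u')² dx = 225*π/2.
||u||_{H^1}^2 = (25*π/2) + (225*π/2) = 125*π.


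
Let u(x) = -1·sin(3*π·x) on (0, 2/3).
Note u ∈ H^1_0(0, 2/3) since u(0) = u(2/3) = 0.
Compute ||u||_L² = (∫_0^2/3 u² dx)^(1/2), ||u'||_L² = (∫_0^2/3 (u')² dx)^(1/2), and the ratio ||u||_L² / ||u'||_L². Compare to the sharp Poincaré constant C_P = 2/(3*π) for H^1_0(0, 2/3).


||u||_L² / ||u'||_L² = 1/(3*π) < C_P = 2/(3*π).

u(x) = -1·sin(3*π·x), so u'(x) = -3*π*cos(3*π*x).
Writing u(x) = A·sin(kπx/L) with A = -1 and k = 2, use ∫_0^L sin²(kπx/L) dx = L/2 and ∫_0^L cos²(kπx/L) dx = L/2.
u² = 1·sin²(3*π·x) and (u')² = 9*π^2·cos²(3*π·x), and each of sin², cos² integrates to L/2 = 1/3 over (0, 2/3).
∫_0^2/3 u² dx = 1/3, so ||u||_L² = sqrt(3)/3.
∫_0^2/3 (u')² dx = 3*π^2, so ||u'||_L² = sqrt(3)*π.
Ratio ||u||_L² / ||u'||_L² = 1/(3*π).
Sharp Poincaré constant on H^1_0(0, 2/3) is C_P = L/π = 2/(3*π), achieved by sin(3*π/2·x).
This is the k = 2 harmonic; the ratio L/(kπ) is strictly less than C_P = L/π, consistent with the sharp inequality ||u||_L² ≤ C_P ||u'||_L².


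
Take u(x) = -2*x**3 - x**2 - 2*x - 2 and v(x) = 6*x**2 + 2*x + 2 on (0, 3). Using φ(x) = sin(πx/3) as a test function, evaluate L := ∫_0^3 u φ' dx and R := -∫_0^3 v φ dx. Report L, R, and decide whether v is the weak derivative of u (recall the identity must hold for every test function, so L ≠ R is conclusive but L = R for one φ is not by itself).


LHS = -648/π^3 + 192/π, RHS = -192/π + 648/π^3. No, v is not the weak derivative of u.

u(x) = -2*x**3 - x**2 - 2*x - 2, classical derivative u'(x) = -6*x**2 - 2*x - 2.
φ(x) = sin(πx/3), so φ'(x) = π*cos(π*x/3)/3.
Note φ(0) = φ(3) = 0, so the boundary term u·φ vanishes.
LHS = ∫_0^3 u(x) φ'(x) dx = ∫_0^3 (-2*π*x^3*cos(π*x/3)/3 - π*x^2*cos(π*x/3)/3 - 2*π*x*cos(π*x/3)/3 - 2*π*cos(π*x/3)/3) dx. Term by term:
  ∫_0^3 -2*π*cos(π*x/3)/3 dx = 0;  ∫_0^3 -2*π*x*cos(π*x/3)/3 dx = 12/π;  ∫_0^3 -2*π*x^3*cos(π*x/3)/3 dx = -648/π^3 + 162/π;
  ∫_0^3 -π*x^2*cos(π*x/3)/3 dx = 18/π.
Sum: 0 + 12/π + -648/π^3 + 162/π + 18/π = -648/π^3 + 192/π.
So LHS = -648/π^3 + 192/π.
∫_0^3 v(x) φ(x) dx = ∫_0^3 (6*x^2*sin(π*x/3) + 2*x*sin(π*x/3) + 2*sin(π*x/3)) dx. Term by term:
  ∫_0^3 2*sin(π*x/3) dx = 12/π;  ∫_0^3 2*x*sin(π*x/3) dx = 18/π;  ∫_0^3 6*x^2*sin(π*x/3) dx = -648/π^3 + 162/π.
Sum: 12/π + 18/π + -648/π^3 + 162/π = -648/π^3 + 192/π.
So RHS = -∫_0^3 v(x) φ(x) dx = -192/π + 648/π^3.
LHS − RHS = -1296/π^3 + 384/π ≠ 0, so the identity fails.
(For a valid weak derivative the identity must hold for EVERY test function, in particular this one. The failure shows v is NOT the weak derivative of u.)
Correct weak derivative would be u'(x) = -6*x**2 - 2*x - 2.


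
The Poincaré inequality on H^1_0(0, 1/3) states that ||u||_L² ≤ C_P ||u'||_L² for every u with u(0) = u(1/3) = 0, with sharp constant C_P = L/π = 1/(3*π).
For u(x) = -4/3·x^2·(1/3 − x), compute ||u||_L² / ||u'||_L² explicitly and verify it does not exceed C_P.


||u||_L² / ||u'||_L² = sqrt(14)/42 < C_P = 1/(3*π).

u(x) = -4/3·x^2·(1/3 − x), so u'(x) = 4*x*(9*x - 2)/9.
u(x) = -4/3·x^2·(1/3 − x) vanishes at x = 0 and x = 1/3, so u ∈ H^1_0(0, 1/3). Differentiate via the product rule and integrate the resulting polynomials term by term.
  ∫_0^1/3 u² dx = ∫_0^1/3 (16*x^6/9 - 32*x^5/27 + 16*x^4/81) dx. Term by term:
    ∫_0^1/3 16*x^6/9 dx = 16/137781;  ∫_0^1/3 -32*x^5/27 dx = -16/59049;  ∫_0^1/3 16*x^4/81 dx = 16/98415.
  Sum: 16/137781 − 16/59049 + 16/98415 = 16/2066715.
  ∫_0^1/3 (u')² dx = ∫_0^1/3 (16*x^4 - 64*x^3/9 + 64*x^2/81) dx. Term by term:
    ∫_0^1/3 16*x^4 dx = 16/1215;  ∫_0^1/3 -64*x^3/9 dx = -16/729;  ∫_0^1/3 64*x^2/81 dx = 64/6561.
  Sum: 16/1215 − 16/729 + 64/6561 = 32/32805.
∫_0^1/3 u² dx = 16/2066715, so ||u||_L² = 4*sqrt(35)/8505.
∫_0^1/3 (u')² dx = 32/32805, so ||u'||_L² = 4*sqrt(10)/405.
Ratio ||u||_L² / ||u'||_L² = sqrt(14)/42.
Sharp Poincaré constant on H^1_0(0, 1/3) is C_P = L/π = 1/(3*π), achieved by sin(3*π·x).
A polynomial bump cannot attain the sharp Poincaré constant (only the first sine eigenfunction does), so the ratio is strictly less than C_P, consistent with ||u||_L² ≤ C_P ||u'||_L².


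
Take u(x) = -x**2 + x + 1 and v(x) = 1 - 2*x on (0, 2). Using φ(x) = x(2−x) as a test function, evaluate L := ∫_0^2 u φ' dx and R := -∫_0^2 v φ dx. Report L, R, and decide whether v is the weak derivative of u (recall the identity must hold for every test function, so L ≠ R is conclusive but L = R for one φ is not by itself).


LHS = 4/3, RHS = 4/3. Yes, v = u' weakly.

u(x) = -x**2 + x + 1, classical derivative u'(x) = 1 - 2*x.
φ(x) = x(2−x), so φ'(x) = 2 - 2*x.
Note φ(0) = φ(2) = 0, so the boundary term u·φ vanishes.
LHS = ∫_0^2 u(x) φ'(x) dx = ∫_0^2 (2*x^3 - 4*x^2 + 2) dx. Term by term:
  ∫_0^2 2*x^3 dx = 8;  ∫_0^2 -4*x^2 dx = -32/3;  ∫_0^2 2 dx = 4.
Sum: 8 − 32/3 + 4 = 4/3.
So LHS = 4/3.
∫_0^2 v(x) φ(x) dx = ∫_0^2 (2*x^3 - 5*x^2 + 2*x) dx. Term by term:
  ∫_0^2 2*x^3 dx = 8;  ∫_0^2 -5*x^2 dx = -40/3;  ∫_0^2 2*x dx = 4.
Sum: 8 − 40/3 + 4 = -4/3.
So RHS = -∫_0^2 v(x) φ(x) dx = 4/3.
LHS = RHS, so the identity holds for this test φ.
Moreover u is smooth here and v(x) = u'(x) = 1 - 2*x pointwise, so the identity holds for every test function. Hence v is the weak derivative of u.


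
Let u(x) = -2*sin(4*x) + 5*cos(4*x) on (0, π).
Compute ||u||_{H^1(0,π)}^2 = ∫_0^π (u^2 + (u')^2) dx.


||u||_{H^1(0,π)}^2 = 493*π/2

u'(x) = -20*sin(4*x) - 8*cos(4*x).
Expand u² and (u')² and integrate term by term on (0, π), using: for integers n ≥ 1, ∫_0^π sin²(nx) dx = ∫_0^π cos²(nx) dx = π/2; for n ≠ n', ∫_0^π sin(nx)sin(n'x) dx = ∫_0^π cos(nx)cos(n'x) dx = 0; and by product-to-sum, ∫_0^π sin(nx)cos(n'x) dx = ½∫_0^π [sin((n+n')x) + sin((n−n')x)] dx, which is 0 when n+n' is even and 2n/(n²−n'²) when n+n' is odd (it need not vanish on (0, π)).
  u² squared terms: (-2)²·∫sin(4x)² dx = 4·π/2 = 2*π;  (5)²·∫cos(4x)² dx = 25·π/2 = 25*π/2.
  u² cross terms: 2·(-2)·(5)·∫sin(4x)·cos(4x) dx = -20·(0) = 0.
  So ∫_0^π u² dx = 2*π + 25*π/2 + 0 = 29*π/2.
  (u')² squared terms: (-20)²·∫sin(4x)² dx = 400·π/2 = 200*π;  (-8)²·∫cos(4x)² dx = 64·π/2 = 32*π.
  (u')² cross terms: 2·(-20)·(-8)·∫sin(4x)·cos(4x) dx = 320·(0) = 0.
  So ∫_0^π (u')² dx = 200*π + 32*π + 0 = 232*π.
||u||_{H^1}^2 = (29*π/2) + (232*π) = 493*π/2.


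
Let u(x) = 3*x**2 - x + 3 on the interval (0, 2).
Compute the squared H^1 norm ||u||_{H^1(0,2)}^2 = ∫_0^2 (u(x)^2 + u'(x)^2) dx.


||u||_{H^1}^2 = 2464/15

The H^1 norm (squared) on an interval (0, L) is
  ||u||_{H^1}^2 = ∫_0^L u(x)^2 dx + ∫_0^L u'(x)^2 dx.
Compute u'(x) = 6*x - 1.
Then u(x)^2 = 9*x**4 - 6*x**3 + 19*x**2 - 6*x + 9 and u'(x)^2 = 36*x**2 - 12*x + 1.
Integrate each monomial from 0 to 2 using ∫_0^2 c·x^n dx = c·2^(n+1)/(n+1):
  ∫_0^2 u(x)^2 dx = ∫_0^2 (9*x^4 - 6*x^3 + 19*x^2 - 6*x + 9) dx. Term by term:
    ∫_0^2 9*x^4 dx = 288/5;  ∫_0^2 -6*x^3 dx = -24;  ∫_0^2 19*x^2 dx = 152/3;
    ∫_0^2 -6*x dx = -12;  ∫_0^2 9 dx = 18.
  Sum: 288/5 − 24 + 152/3 − 12 + 18 = 1354/15.
  ∫_0^2 u'(x)^2 dx = ∫_0^2 (36*x^2 - 12*x + 1) dx. Term by term:
    ∫_0^2 36*x^2 dx = 96;  ∫_0^2 -12*x dx = -24;  ∫_0^2 1 dx = 2.
  Sum: 96 − 24 + 2 = 74.
Adding: ||u||_{H^1}^2 = 1354/15 + 74 = 2464/15.


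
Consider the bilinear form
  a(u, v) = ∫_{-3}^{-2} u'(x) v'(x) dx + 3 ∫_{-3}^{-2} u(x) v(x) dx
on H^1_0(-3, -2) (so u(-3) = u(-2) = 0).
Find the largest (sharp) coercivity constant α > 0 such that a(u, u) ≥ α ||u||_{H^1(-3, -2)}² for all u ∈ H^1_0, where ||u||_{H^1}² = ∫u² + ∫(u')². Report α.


α = 1

Coercivity of a(·,·) on H^1_0(-3, -2) means a(u, u) ≥ α ||u||_{H^1}² for every u ∈ H^1_0.
The interval has length L = 1, and Poincaré/coercivity depend only on L. Here a(u, u) = ∫(u')² + (3)·∫u².
Here c = 3 ≥ 1, so a(u,u) = ∫(u')² + c∫u² ≥ ∫(u')² + ∫u² = ||u||_{H^1}², i.e. α = 1 works. No larger α is possible: a(u,u) ≥ α||u||_{H^1}² means (1−α)∫(u')² ≥ (α−c)∫u², and for the modes u_n = sin(nπ(x−x₀)/L) (x₀ the left endpoint) one has ∫u_n²/∫(u_n')² = (L/(nπ))² → 0, so a(u_n,u_n)/||u_n||_{H^1}² → 1. Hence the optimal constant is α = 1.
Therefore α = 1.


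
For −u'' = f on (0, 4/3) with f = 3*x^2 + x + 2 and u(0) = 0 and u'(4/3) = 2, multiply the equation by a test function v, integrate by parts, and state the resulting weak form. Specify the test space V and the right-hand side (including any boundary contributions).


V = {v ∈ H^1(0, 4/3) : v(0) = 0} (test functions vanish at x = 0 where u is specified); weak form: ∫_0^4/3 u'v' dx = ∫_0^4/3 (3*x^2 + x + 2) v dx + 2·v(4/3) for all v ∈ V.

Multiply both sides by a test function v and integrate from 0 to 4/3:
  ∫_0^4/3 −u''(x) v(x) dx = ∫_0^4/3 f(x) v(x) dx.
Integrate the LHS by parts once:
  ∫_0^4/3 −u'' v dx = −[u'(x) v(x)]_0^4/3 + ∫_0^4/3 u'(x) v'(x) dx.
Thus ∫_0^4/3 u'(x) v'(x) dx = ∫_0^4/3 f(x) v(x) dx + [u'(x) v(x)]_0^4/3.
Choose V so that boundary terms are either known or forced to vanish.
Mixed BC: u(0) = 0 (Dirichlet) and u'(4/3) = 2 (Neumann). Define V = {v ∈ H^1(0, 4/3) : v(0) = 0}. Then [u' v]_0^4/3 = u'(4/3)·v(4/3) − u'(0)·0 = 2·v(4/3).
Weak formulation: find u (satisfying any essential BC) such that ∫_0^4/3 u'(x) v'(x) dx = ∫_0^4/3 f v dx + 2·v(4/3) for all v ∈ V (Dirichlet at 0 absorbed into V; Neumann datum at x = 4/3 contributes the boundary term).
Substituting f(x) = 3*x^2 + x + 2, the right-hand side is ∫_0^4/3 (3*x^2 + x + 2) v dx + 2·v(4/3).


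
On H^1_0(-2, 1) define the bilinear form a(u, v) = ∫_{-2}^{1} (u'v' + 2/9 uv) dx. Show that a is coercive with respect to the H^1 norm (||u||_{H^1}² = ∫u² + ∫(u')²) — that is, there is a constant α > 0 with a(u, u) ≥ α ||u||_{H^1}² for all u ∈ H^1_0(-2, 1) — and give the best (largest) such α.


α = (2 + π^2)/(9 + π^2)

Coercivity of a(·,·) on H^1_0(-2, 1) means a(u, u) ≥ α ||u||_{H^1}² for every u ∈ H^1_0.
The interval has length L = 3, and Poincaré/coercivity depend only on L. Here a(u, u) = ∫(u')² + (2/9)·∫u².
Here 0 < c = 2/9 < 1. The condition a(u,u) ≥ α||u||_{H^1}² reads (1−α)∫(u')² ≥ (α−c)∫u². Any admissible α is ≤ 1 (rapidly oscillating u have ∫u²/∫(u')² → 0), and α = 1 would force 0 ≥ (1−c)∫u², impossible since c < 1; so 1−α > 0. By the sharp Poincaré inequality on H^1_0 of an interval of length L, ∫(u')² ≥ (π/L)²∫u² with equality for the first sine mode sin(π(x−x₀)/L) (x₀ the left endpoint), so the inequality holds for all u iff (1−α)(π/L)² ≥ α − c, i.e. α ≤ ((π/L)² + c)/((π/L)² + 1) = (1 + c(L/π)²)/(1 + (L/π)²). With (π/L)² = π^2/9 and c = 2/9, the largest admissible constant is α = ((π/L)² + c)/((π/L)² + 1).
Simplifying, α = (2 + π^2)/(9 + π^2).


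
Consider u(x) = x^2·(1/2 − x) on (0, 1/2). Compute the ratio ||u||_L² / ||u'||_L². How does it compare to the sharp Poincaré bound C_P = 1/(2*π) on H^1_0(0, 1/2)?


||u||_L² / ||u'||_L² = sqrt(14)/28 < C_P = 1/(2*π).

u(x) = x^2·(1/2 − x), so u'(x) = x*(1 - 3*x).
u(x) = x^2·(1/2 − x) vanishes at x = 0 and x = 1/2, so u ∈ H^1_0(0, 1/2). Differentiate via the product rule and integrate the resulting polynomials term by term.
  ∫_0^1/2 u² dx = ∫_0^1/2 (x^6 - x^5 + x^4/4) dx. Term by term:
    ∫_0^1/2 x^6 dx = 1/896;  ∫_0^1/2 -x^5 dx = -1/384;  ∫_0^1/2 x^4/4 dx = 1/640.
  Sum: 1/896 − 1/384 + 1/640 = 1/13440.
  ∫_0^1/2 (u')² dx = ∫_0^1/2 (9*x^4 - 6*x^3 + x^2) dx. Term by term:
    ∫_0^1/2 9*x^4 dx = 9/160;  ∫_0^1/2 -6*x^3 dx = -3/32;  ∫_0^1/2 x^2 dx = 1/24.
  Sum: 9/160 − 3/32 + 1/24 = 1/240.
∫_0^1/2 u² dx = 1/13440, so ||u||_L² = sqrt(210)/1680.
∫_0^1/2 (u')² dx = 1/240, so ||u'||_L² = sqrt(15)/60.
Ratio ||u||_L² / ||u'||_L² = sqrt(14)/28.
Sharp Poincaré constant on H^1_0(0, 1/2) is C_P = L/π = 1/(2*π), achieved by sin(2*π·x).
A polynomial bump cannot attain the sharp Poincaré constant (only the first sine eigenfunction does), so the ratio is strictly less than C_P, consistent with ||u||_L² ≤ C_P ||u'||_L².


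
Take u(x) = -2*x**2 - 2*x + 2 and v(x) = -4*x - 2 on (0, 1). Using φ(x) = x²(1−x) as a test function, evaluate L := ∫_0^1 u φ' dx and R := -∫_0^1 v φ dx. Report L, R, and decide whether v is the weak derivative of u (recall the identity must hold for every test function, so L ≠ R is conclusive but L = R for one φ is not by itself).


LHS = 11/30, RHS = 11/30. Yes, v = u' weakly.

u(x) = -2*x**2 - 2*x + 2, classical derivative u'(x) = -4*x - 2.
φ(x) = x²(1−x), so φ'(x) = x*(2 - 3*x).
Note φ(0) = φ(1) = 0, so the boundary term u·φ vanishes.
LHS = ∫_0^1 u(x) φ'(x) dx = ∫_0^1 (6*x^4 + 2*x^3 - 10*x^2 + 4*x) dx. Term by term:
  ∫_0^1 6*x^4 dx = 6/5;  ∫_0^1 2*x^3 dx = 1/2;  ∫_0^1 -10*x^2 dx = -10/3;
  ∫_0^1 4*x dx = 2.
Sum: 6/5 + 1/2 − 10/3 + 2 = 11/30.
So LHS = 11/30.
∫_0^1 v(x) φ(x) dx = ∫_0^1 (4*x^4 - 2*x^3 - 2*x^2) dx. Term by term:
  ∫_0^1 4*x^4 dx = 4/5;  ∫_0^1 -2*x^3 dx = -1/2;  ∫_0^1 -2*x^2 dx = -2/3.
Sum: 4/5 − 1/2 − 2/3 = -11/30.
So RHS = -∫_0^1 v(x) φ(x) dx = 11/30.
LHS = RHS, so the identity holds for this test φ.
Moreover u is smooth here and v(x) = u'(x) = -4*x - 2 pointwise, so the identity holds for every test function. Hence v is the weak derivative of u.


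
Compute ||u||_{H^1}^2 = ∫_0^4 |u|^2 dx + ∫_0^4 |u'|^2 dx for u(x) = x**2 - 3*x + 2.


||u||_{H^1}^2 = 652/15

The H^1 norm (squared) on an interval (0, L) is
  ||u||_{H^1}^2 = ∫_0^L u(x)^2 dx + ∫_0^L u'(x)^2 dx.
Compute u'(x) = 2*x - 3.
Then u(x)^2 = x**4 - 6*x**3 + 13*x**2 - 12*x + 4 and u'(x)^2 = 4*x**2 - 12*x + 9.
Integrate each monomial from 0 to 4 using ∫_0^4 c·x^n dx = c·4^(n+1)/(n+1):
  ∫_0^4 u(x)^2 dx = ∫_0^4 (x^4 - 6*x^3 + 13*x^2 - 12*x + 4) dx. Term by term:
    ∫_0^4 x^4 dx = 1024/5;  ∫_0^4 -6*x^3 dx = -384;  ∫_0^4 13*x^2 dx = 832/3;
    ∫_0^4 -12*x dx = -96;  ∫_0^4 4 dx = 16.
  Sum: 1024/5 − 384 + 832/3 − 96 + 16 = 272/15.
  ∫_0^4 u'(x)^2 dx = ∫_0^4 (4*x^2 - 12*x + 9) dx. Term by term:
    ∫_0^4 4*x^2 dx = 256/3;  ∫_0^4 -12*x dx = -96;  ∫_0^4 9 dx = 36.
  Sum: 256/3 − 96 + 36 = 76/3.
Adding: ||u||_{H^1}^2 = 272/15 + 76/3 = 652/15.


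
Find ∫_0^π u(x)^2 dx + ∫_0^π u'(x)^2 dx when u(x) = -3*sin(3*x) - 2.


||u||_{H^1(0,π)}^2 = 8 + 49*π

u'(x) = -9*cos(3*x).
Expand u² and (u')² and integrate term by term on (0, π), using: for integers n ≥ 1, ∫_0^π sin²(nx) dx = ∫_0^π cos²(nx) dx = π/2; for n ≠ n', ∫_0^π sin(nx)sin(n'x) dx = ∫_0^π cos(nx)cos(n'x) dx = 0; and by product-to-sum, ∫_0^π sin(nx)cos(n'x) dx = ½∫_0^π [sin((n+n')x) + sin((n−n')x)] dx, which is 0 when n+n' is even and 2n/(n²−n'²) when n+n' is odd (it need not vanish on (0, π)). For the constant mode: ∫_0^π 1 dx = π, ∫_0^π cos(nx) dx = 0, ∫_0^π sin(nx) dx = (1−(−1)^n)/n.
  u² squared terms: (-2)²·∫1 dx = 4·π = 4*π;  (-3)²·∫sin(3x)² dx = 9·π/2 = 9*π/2.
  u² cross terms: 2·(-2)·(-3)·∫1·sin(3x) dx = 12·(2/3) = 8.
  So ∫_0^π u² dx = 4*π + 9*π/2 + 8 = 8 + 17*π/2.
  (u')² squared terms: (-9)²·∫cos(3x)² dx = 81·π/2 = 81*π/2.
  So ∫_0^π (u')² dx = 81*π/2.
||u||_{H^1}^2 = (8 + 17*π/2) + (81*π/2) = 8 + 49*π.


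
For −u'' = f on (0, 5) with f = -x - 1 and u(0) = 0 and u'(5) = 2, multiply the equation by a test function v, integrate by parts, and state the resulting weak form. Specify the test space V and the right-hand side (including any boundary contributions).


V = {v ∈ H^1(0, 5) : v(0) = 0} (test functions vanish at x = 0 where u is specified); weak form: ∫_0^5 u'v' dx = ∫_0^5 (-x - 1) v dx + 2·v(5) for all v ∈ V.

Multiply both sides by a test function v and integrate from 0 to 5:
  ∫_0^5 −u''(x) v(x) dx = ∫_0^5 f(x) v(x) dx.
Integrate the LHS by parts once:
  ∫_0^5 −u'' v dx = −[u'(x) v(x)]_0^5 + ∫_0^5 u'(x) v'(x) dx.
Thus ∫_0^5 u'(x) v'(x) dx = ∫_0^5 f(x) v(x) dx + [u'(x) v(x)]_0^5.
Choose V so that boundary terms are either known or forced to vanish.
Mixed BC: u(0) = 0 (Dirichlet) and u'(5) = 2 (Neumann). Define V = {v ∈ H^1(0, 5) : v(0) = 0}. Then [u' v]_0^5 = u'(5)·v(5) − u'(0)·0 = 2·v(5).
Weak formulation: find u (satisfying any essential BC) such that ∫_0^5 u'(x) v'(x) dx = ∫_0^5 f v dx + 2·v(5) for all v ∈ V (Dirichlet at 0 absorbed into V; Neumann datum at x = 5 contributes the boundary term).
Substituting f(x) = -x - 1, the right-hand side is ∫_0^5 (-x - 1) v dx + 2·v(5).


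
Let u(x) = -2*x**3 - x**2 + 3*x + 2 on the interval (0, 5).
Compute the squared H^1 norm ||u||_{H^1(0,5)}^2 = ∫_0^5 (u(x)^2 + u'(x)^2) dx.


||u||_{H^1}^2 = 2989855/42

The H^1 norm (squared) on an interval (0, L) is
  ||u||_{H^1}^2 = ∫_0^L u(x)^2 dx + ∫_0^L u'(x)^2 dx.
Compute u'(x) = -6*x**2 - 2*x + 3.
Then u(x)^2 = 4*x**6 + 4*x**5 - 11*x**4 - 14*x**3 + 5*x**2 + 12*x + 4 and u'(x)^2 = 36*x**4 + 24*x**3 - 32*x**2 - 12*x + 9.
Integrate each monomial from 0 to 5 using ∫_0^5 c·x^n dx = c·5^(n+1)/(n+1):
  ∫_0^5 u(x)^2 dx = ∫_0^5 (4*x^6 + 4*x^5 - 11*x^4 - 14*x^3 + 5*x^2 + 12*x + 4) dx. Term by term:
    ∫_0^5 4*x^6 dx = 312500/7;  ∫_0^5 4*x^5 dx = 31250/3;  ∫_0^5 -11*x^4 dx = -6875;
    ∫_0^5 -14*x^3 dx = -4375/2;  ∫_0^5 5*x^2 dx = 625/3;  ∫_0^5 12*x dx = 150;
    ∫_0^5 4 dx = 20.
  Sum: 312500/7 + 31250/3 − 6875 − 4375/2 + 625/3 + 150 + 20 = 649255/14.
  ∫_0^5 u'(x)^2 dx = ∫_0^5 (36*x^4 + 24*x^3 - 32*x^2 - 12*x + 9) dx. Term by term:
    ∫_0^5 36*x^4 dx = 22500;  ∫_0^5 24*x^3 dx = 3750;  ∫_0^5 -32*x^2 dx = -4000/3;
    ∫_0^5 -12*x dx = -150;  ∫_0^5 9 dx = 45.
  Sum: 22500 + 3750 − 4000/3 − 150 + 45 = 74435/3.
Adding: ||u||_{H^1}^2 = 649255/14 + 74435/3 = 2989855/42.


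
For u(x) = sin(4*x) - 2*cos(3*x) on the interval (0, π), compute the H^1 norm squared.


||u||_{H^1(0,π)}^2 = -320/7 + 57*π/2

u'(x) = 6*sin(3*x) + 4*cos(4*x).
Expand u² and (u')² and integrate term by term on (0, π), using: for integers n ≥ 1, ∫_0^π sin²(nx) dx = ∫_0^π cos²(nx) dx = π/2; for n ≠ n', ∫_0^π sin(nx)sin(n'x) dx = ∫_0^π cos(nx)cos(n'x) dx = 0; and by product-to-sum, ∫_0^π sin(nx)cos(n'x) dx = ½∫_0^π [sin((n+n')x) + sin((n−n')x)] dx, which is 0 when n+n' is even and 2n/(n²−n'²) when n+n' is odd (it need not vanish on (0, π)).
  u² squared terms: (-2)²·∫cos(3x)² dx = 4·π/2 = 2*π;  (1)²·∫sin(4x)² dx = 1·π/2 = π/2.
  u² cross terms: 2·(-2)·(1)·∫cos(3x)·sin(4x) dx = -4·(8/7) = -32/7.
  So ∫_0^π u² dx = 2*π + π/2 − 32/7 = -32/7 + 5*π/2.
  (u')² squared terms: (4)²·∫cos(4x)² dx = 16·π/2 = 8*π;  (6)²·∫sin(3x)² dx = 36·π/2 = 18*π.
  (u')² cross terms: 2·(4)·(6)·∫cos(4x)·sin(3x) dx = 48·(-6/7) = -288/7.
  So ∫_0^π (u')² dx = 8*π + 18*π − 288/7 = -288/7 + 26*π.
||u||_{H^1}^2 = (-32/7 + 5*π/2) + (-288/7 + 26*π) = -320/7 + 57*π/2.


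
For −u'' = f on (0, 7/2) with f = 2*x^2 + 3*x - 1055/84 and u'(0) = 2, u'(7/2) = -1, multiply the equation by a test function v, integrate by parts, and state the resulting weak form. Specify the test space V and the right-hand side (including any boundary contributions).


V = H^1(0, 7/2) (v unrestricted at boundary; u is determined up to an additive constant); weak form: ∫_0^7/2 u'v' dx = ∫_0^7/2 (2*x^2 + 3*x - 1055/84) v dx − v(7/2) − 2·v(0) for all v ∈ V.

Multiply both sides by a test function v and integrate from 0 to 7/2:
  ∫_0^7/2 −u''(x) v(x) dx = ∫_0^7/2 f(x) v(x) dx.
Integrate the LHS by parts once:
  ∫_0^7/2 −u'' v dx = −[u'(x) v(x)]_0^7/2 + ∫_0^7/2 u'(x) v'(x) dx.
Thus ∫_0^7/2 u'(x) v'(x) dx = ∫_0^7/2 f(x) v(x) dx + [u'(x) v(x)]_0^7/2.
Choose V so that boundary terms are either known or forced to vanish.
u has inhomogeneous Neumann u'(0) = 2, u'(7/2) = -1. [u' v]_0^7/2 = (-1)·v(7/2) − (2)·v(0) = − v(7/2) − 2·v(0). Take V = H^1(0, 7/2); boundary term becomes part of RHS.
Weak formulation: find u (satisfying any essential BC) such that ∫_0^7/2 u'(x) v'(x) dx = ∫_0^7/2 f v dx − v(7/2) − 2·v(0) for all v ∈ V (Neumann data are natural BCs: they enter the RHS as boundary terms).
Substituting f(x) = 2*x^2 + 3*x - 1055/84, the right-hand side is ∫_0^7/2 (2*x^2 + 3*x - 1055/84) v dx − v(7/2) − 2·v(0).
Compatibility check (pure Neumann): taking v ≡ 1 ∈ V gives 0 = ∫_0^7/2 f dx + (-1) − (2), i.e. ∫_0^7/2 f dx must equal u'(0) − u'(7/2) = 3. Indeed ∫_0^7/2 (2*x^2 + 3*x - 1055/84) dx = 3, so the data are compatible. The solution is then unique only up to an additive constant (fix it e.g. by requiring ∫_0^7/2 u dx = 0).


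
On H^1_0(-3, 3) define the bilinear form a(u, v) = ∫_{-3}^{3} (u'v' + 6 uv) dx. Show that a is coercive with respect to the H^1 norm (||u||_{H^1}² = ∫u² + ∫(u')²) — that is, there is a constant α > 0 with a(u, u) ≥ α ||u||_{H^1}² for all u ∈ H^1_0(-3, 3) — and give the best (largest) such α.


α = 1

Coercivity of a(·,·) on H^1_0(-3, 3) means a(u, u) ≥ α ||u||_{H^1}² for every u ∈ H^1_0.
The interval has length L = 6, and Poincaré/coercivity depend only on L. Here a(u, u) = ∫(u')² + (6)·∫u².
Here c = 6 ≥ 1, so a(u,u) = ∫(u')² + c∫u² ≥ ∫(u')² + ∫u² = ||u||_{H^1}², i.e. α = 1 works. No larger α is possible: a(u,u) ≥ α||u||_{H^1}² means (1−α)∫(u')² ≥ (α−c)∫u², and for the modes u_n = sin(nπ(x−x₀)/L) (x₀ the left endpoint) one has ∫u_n²/∫(u_n')² = (L/(nπ))² → 0, so a(u_n,u_n)/||u_n||_{H^1}² → 1. Hence the optimal constant is α = 1.
Therefore α = 1.


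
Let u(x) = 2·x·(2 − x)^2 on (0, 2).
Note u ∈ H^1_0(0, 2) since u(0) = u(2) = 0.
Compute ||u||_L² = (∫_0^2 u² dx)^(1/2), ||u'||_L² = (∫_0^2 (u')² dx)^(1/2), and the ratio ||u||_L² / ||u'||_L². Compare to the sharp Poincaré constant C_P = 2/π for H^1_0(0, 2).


||u||_L² / ||u'||_L² = sqrt(14)/7 < C_P = 2/π.

u(x) = 2·x·(2 − x)^2, so u'(x) = 2*(x - 2)*(3*x - 2).
u(x) = 2·x·(2 − x)^2 vanishes at x = 0 and x = 2, so u ∈ H^1_0(0, 2). Differentiate via the product rule and integrate the resulting polynomials term by term.
  ∫_0^2 u² dx = ∫_0^2 (4*x^6 - 32*x^5 + 96*x^4 - 128*x^3 + 64*x^2) dx. Term by term:
    ∫_0^2 4*x^6 dx = 512/7;  ∫_0^2 -32*x^5 dx = -1024/3;  ∫_0^2 96*x^4 dx = 3072/5;
    ∫_0^2 -128*x^3 dx = -512;  ∫_0^2 64*x^2 dx = 512/3.
  Sum: 512/7 − 1024/3 + 3072/5 − 512 + 512/3 = 512/105.
  ∫_0^2 (u')² dx = ∫_0^2 (36*x^4 - 192*x^3 + 352*x^2 - 256*x + 64) dx. Term by term:
    ∫_0^2 36*x^4 dx = 1152/5;  ∫_0^2 -192*x^3 dx = -768;  ∫_0^2 352*x^2 dx = 2816/3;
    ∫_0^2 -256*x dx = -512;  ∫_0^2 64 dx = 128.
  Sum: 1152/5 − 768 + 2816/3 − 512 + 128 = 256/15.
∫_0^2 u² dx = 512/105, so ||u||_L² = 16*sqrt(210)/105.
∫_0^2 (u')² dx = 256/15, so ||u'||_L² = 16*sqrt(15)/15.
Ratio ||u||_L² / ||u'||_L² = sqrt(14)/7.
Sharp Poincaré constant on H^1_0(0, 2) is C_P = L/π = 2/π, achieved by sin(π/2·x).
A polynomial bump cannot attain the sharp Poincaré constant (only the first sine eigenfunction does), so the ratio is strictly less than C_P, consistent with ||u||_L² ≤ C_P ||u'||_L².


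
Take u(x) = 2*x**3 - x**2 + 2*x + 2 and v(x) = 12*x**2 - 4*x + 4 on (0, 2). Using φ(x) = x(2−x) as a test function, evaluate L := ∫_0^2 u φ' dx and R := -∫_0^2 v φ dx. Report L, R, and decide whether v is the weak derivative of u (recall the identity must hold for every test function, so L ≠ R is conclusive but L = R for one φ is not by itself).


LHS = -48/5, RHS = -96/5. No, v is not the weak derivative of u.

u(x) = 2*x**3 - x**2 + 2*x + 2, classical derivative u'(x) = 6*x**2 - 2*x + 2.
φ(x) = x(2−x), so φ'(x) = 2 - 2*x.
Note φ(0) = φ(2) = 0, so the boundary term u·φ vanishes.
LHS = ∫_0^2 u(x) φ'(x) dx = ∫_0^2 (-4*x^4 + 6*x^3 - 6*x^2 + 4) dx. Term by term:
  ∫_0^2 -4*x^4 dx = -128/5;  ∫_0^2 6*x^3 dx = 24;  ∫_0^2 -6*x^2 dx = -16;
  ∫_0^2 4 dx = 8.
Sum: -128/5 + 24 − 16 + 8 = -48/5.
So LHS = -48/5.
∫_0^2 v(x) φ(x) dx = ∫_0^2 (-12*x^4 + 28*x^3 - 12*x^2 + 8*x) dx. Term by term:
  ∫_0^2 -12*x^4 dx = -384/5;  ∫_0^2 28*x^3 dx = 112;  ∫_0^2 -12*x^2 dx = -32;
  ∫_0^2 8*x dx = 16.
Sum: -384/5 + 112 − 32 + 16 = 96/5.
So RHS = -∫_0^2 v(x) φ(x) dx = -96/5.
LHS − RHS = 48/5 ≠ 0, so the identity fails.
(For a valid weak derivative the identity must hold for EVERY test function, in particular this one. The failure shows v is NOT the weak derivative of u.)
Correct weak derivative would be u'(x) = 6*x**2 - 2*x + 2.


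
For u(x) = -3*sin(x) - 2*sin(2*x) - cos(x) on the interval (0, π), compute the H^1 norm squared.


||u||_{H^1(0,π)}^2 = 32/3 + 20*π

u'(x) = sin(x) - 3*cos(x) - 4*cos(2*x).
Expand u² and (u')² and integrate term by term on (0, π), using: for integers n ≥ 1, ∫_0^π sin²(nx) dx = ∫_0^π cos²(nx) dx = π/2; for n ≠ n', ∫_0^π sin(nx)sin(n'x) dx = ∫_0^π cos(nx)cos(n'x) dx = 0; and by product-to-sum, ∫_0^π sin(nx)cos(n'x) dx = ½∫_0^π [sin((n+n')x) + sin((n−n')x)] dx, which is 0 when n+n' is even and 2n/(n²−n'²) when n+n' is odd (it need not vanish on (0, π)).
  u² squared terms: (-1)²·∫cos(x)² dx = 1·π/2 = π/2;  (-3)²·∫sin(x)² dx = 9·π/2 = 9*π/2;  (-2)²·∫sin(2x)² dx = 4·π/2 = 2*π.
  u² cross terms: 2·(-1)·(-3)·∫cos(x)·sin(x) dx = 6·(0) = 0;  2·(-1)·(-2)·∫cos(x)·sin(2x) dx = 4·(4/3) = 16/3;  2·(-3)·(-2)·∫sin(x)·sin(2x) dx = 12·(0) = 0.
  So ∫_0^π u² dx = π/2 + 9*π/2 + 2*π + 0 + 16/3 + 0 = 16/3 + 7*π.
  (u')² squared terms: (-4)²·∫cos(2x)² dx = 16·π/2 = 8*π;  (-3)²·∫cos(x)² dx = 9·π/2 = 9*π/2;  (1)²·∫sin(x)² dx = 1·π/2 = π/2.
  (u')² cross terms: 2·(-4)·(-3)·∫cos(2x)·cos(x) dx = 24·(0) = 0;  2·(-4)·(1)·∫cos(2x)·sin(x) dx = -8·(-2/3) = 16/3;  2·(-3)·(1)·∫cos(x)·sin(x) dx = -6·(0) = 0.
  So ∫_0^π (u')² dx = 8*π + 9*π/2 + π/2 + 0 + 16/3 + 0 = 16/3 + 13*π.
||u||_{H^1}^2 = (16/3 + 7*π) + (16/3 + 13*π) = 32/3 + 20*π.


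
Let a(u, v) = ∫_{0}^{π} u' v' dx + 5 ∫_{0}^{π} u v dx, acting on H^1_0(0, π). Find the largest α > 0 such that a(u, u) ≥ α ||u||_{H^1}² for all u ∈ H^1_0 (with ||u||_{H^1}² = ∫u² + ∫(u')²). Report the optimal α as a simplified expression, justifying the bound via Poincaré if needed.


α = 1

Coercivity of a(·,·) on H^1_0(0, π) means a(u, u) ≥ α ||u||_{H^1}² for every u ∈ H^1_0.
The interval has length L = π, and Poincaré/coercivity depend only on L. Here a(u, u) = ∫(u')² + (5)·∫u².
Here c = 5 ≥ 1, so a(u,u) = ∫(u')² + c∫u² ≥ ∫(u')² + ∫u² = ||u||_{H^1}², i.e. α = 1 works. No larger α is possible: a(u,u) ≥ α||u||_{H^1}² means (1−α)∫(u')² ≥ (α−c)∫u², and for the modes u_n = sin(nπ(x−x₀)/L) (x₀ the left endpoint) one has ∫u_n²/∫(u_n')² = (L/(nπ))² → 0, so a(u_n,u_n)/||u_n||_{H^1}² → 1. Hence the optimal constant is α = 1.
Therefore α = 1.


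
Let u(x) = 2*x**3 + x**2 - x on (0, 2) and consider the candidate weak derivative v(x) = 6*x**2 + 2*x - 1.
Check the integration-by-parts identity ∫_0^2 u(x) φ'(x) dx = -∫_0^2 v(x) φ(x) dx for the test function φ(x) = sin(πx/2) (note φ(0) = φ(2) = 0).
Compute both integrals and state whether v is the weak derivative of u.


LHS = -52/π + 192/π^3, RHS = -52/π + 192/π^3. Yes, v = u' weakly.

u(x) = 2*x**3 + x**2 - x, classical derivative u'(x) = 6*x**2 + 2*x - 1.
φ(x) = sin(πx/2), so φ'(x) = π*cos(π*x/2)/2.
Note φ(0) = φ(2) = 0, so the boundary term u·φ vanishes.
LHS = ∫_0^2 u(x) φ'(x) dx = ∫_0^2 (π*x^3*cos(π*x/2) + π*x^2*cos(π*x/2)/2 - π*x*cos(π*x/2)/2) dx. Term by term:
  ∫_0^2 π*x^3*cos(π*x/2) dx = -48/π + 192/π^3;  ∫_0^2 π*x^2*cos(π*x/2)/2 dx = -8/π;  ∫_0^2 -π*x*cos(π*x/2)/2 dx = 4/π.
Sum: -48/π + 192/π^3 − 8/π + 4/π = -52/π + 192/π^3.
So LHS = -52/π + 192/π^3.
∫_0^2 v(x) φ(x) dx = ∫_0^2 (6*x^2*sin(π*x/2) + 2*x*sin(π*x/2) - sin(π*x/2)) dx. Term by term:
  ∫_0^2 -sin(π*x/2) dx = -4/π;  ∫_0^2 2*x*sin(π*x/2) dx = 8/π;  ∫_0^2 6*x^2*sin(π*x/2) dx = -192/π^3 + 48/π.
Sum: -4/π + 8/π + -192/π^3 + 48/π = -192/π^3 + 52/π.
So RHS = -∫_0^2 v(x) φ(x) dx = -52/π + 192/π^3.
LHS = RHS, so the identity holds for this test φ.
Moreover u is smooth here and v(x) = u'(x) = 6*x**2 + 2*x - 1 pointwise, so the identity holds for every test function. Hence v is the weak derivative of u.


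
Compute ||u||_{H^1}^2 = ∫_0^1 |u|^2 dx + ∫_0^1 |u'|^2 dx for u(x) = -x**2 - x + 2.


||u||_{H^1}^2 = 181/30

The H^1 norm (squared) on an interval (0, L) is
  ||u||_{H^1}^2 = ∫_0^L u(x)^2 dx + ∫_0^L u'(x)^2 dx.
Compute u'(x) = -2*x - 1.
Then u(x)^2 = x**4 + 2*x**3 - 3*x**2 - 4*x + 4 and u'(x)^2 = 4*x**2 + 4*x + 1.
Integrate each monomial from 0 to 1 using ∫_0^1 c·x^n dx = c·1^(n+1)/(n+1):
  ∫_0^1 u(x)^2 dx = ∫_0^1 (x^4 + 2*x^3 - 3*x^2 - 4*x + 4) dx. Term by term:
    ∫_0^1 x^4 dx = 1/5;  ∫_0^1 2*x^3 dx = 1/2;  ∫_0^1 -3*x^2 dx = -1;
    ∫_0^1 -4*x dx = -2;  ∫_0^1 4 dx = 4.
  Sum: 1/5 + 1/2 − 1 − 2 + 4 = 17/10.
  ∫_0^1 u'(x)^2 dx = ∫_0^1 (4*x^2 + 4*x + 1) dx. Term by term:
    ∫_0^1 4*x^2 dx = 4/3;  ∫_0^1 4*x dx = 2;  ∫_0^1 1 dx = 1.
  Sum: 4/3 + 2 + 1 = 13/3.
Adding: ||u||_{H^1}^2 = 17/10 + 13/3 = 181/30.
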